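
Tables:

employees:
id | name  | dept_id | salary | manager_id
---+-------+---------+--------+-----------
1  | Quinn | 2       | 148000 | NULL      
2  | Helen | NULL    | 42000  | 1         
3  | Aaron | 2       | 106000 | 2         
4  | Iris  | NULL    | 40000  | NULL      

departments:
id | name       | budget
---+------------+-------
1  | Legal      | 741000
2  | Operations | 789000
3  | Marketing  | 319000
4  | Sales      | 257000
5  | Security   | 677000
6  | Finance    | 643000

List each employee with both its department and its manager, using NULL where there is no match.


Two LEFT JOINs from the same base table employees: one to departments via dept_id, one to employees itself via manager_id. Both are LEFT so every employee is preserved.
Match against departments:
  - employee 1 (Quinn): dept_id=2 -> matches Operations
  - employee 2 (Helen): dept_id=NULL, no match -> kept with NULL
  - employee 3 (Aaron): dept_id=2 -> matches Operations
  - employee 4 (Iris): dept_id=NULL, no match -> kept with NULL
Match against employees (self):
  - employee 1 (Quinn): manager_id=NULL -> NULL
  - employee 2 (Helen): manager_id=1 -> Quinn
  - employee 3 (Aaron): manager_id=2 -> Helen
  - employee 4 (Iris): manager_id=NULL -> NULL

SQL:
SELECT a.name, b.name AS department, c.name AS manager
FROM employees a
LEFT JOIN departments b ON a.dept_id = b.id
LEFT JOIN employees c ON a.manager_id = c.id

Result:
name  | department | manager
------+------------+--------
Quinn | Operations | NULL   
Helen | NULL       | Quinn  
Aaron | Operations | Helen  
Iris  | NULL       | NULL   


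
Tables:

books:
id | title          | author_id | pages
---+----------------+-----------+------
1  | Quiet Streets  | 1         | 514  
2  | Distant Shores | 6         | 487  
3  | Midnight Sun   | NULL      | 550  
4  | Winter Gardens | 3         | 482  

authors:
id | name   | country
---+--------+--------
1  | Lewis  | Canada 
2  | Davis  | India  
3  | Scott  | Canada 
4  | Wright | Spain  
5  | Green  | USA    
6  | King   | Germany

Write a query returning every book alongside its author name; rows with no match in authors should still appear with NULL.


LEFT JOIN keeps every row from books (the left table); where author_id has no match in authors, the author columns become NULL. Walk through each book:
  - book 1 (Quiet Streets): author_id=1 -> matches Lewis
  - book 2 (Distant Shores): author_id=6 -> matches King
  - book 3 (Midnight Sun): author_id=NULL, no match -> kept with NULL
  - book 4 (Winter Gardens): author_id=3 -> matches Scott
All 4 rows appear; 1 has NULL author.

SQL:
SELECT a.title, b.name AS author
FROM books a
LEFT JOIN authors b ON a.author_id = b.id

Result:
title          | author
---------------+-------
Quiet Streets  | Lewis 
Distant Shores | King  
Midnight Sun   | NULL  
Winter Gardens | Scott 


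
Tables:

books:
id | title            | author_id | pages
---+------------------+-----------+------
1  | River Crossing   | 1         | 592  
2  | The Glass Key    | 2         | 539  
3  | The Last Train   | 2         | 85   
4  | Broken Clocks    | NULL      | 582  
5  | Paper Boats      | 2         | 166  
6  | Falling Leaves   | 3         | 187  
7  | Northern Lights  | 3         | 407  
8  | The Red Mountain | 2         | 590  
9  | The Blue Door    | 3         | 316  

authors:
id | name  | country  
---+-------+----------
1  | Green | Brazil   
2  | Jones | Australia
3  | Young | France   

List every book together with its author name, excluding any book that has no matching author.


INNER JOIN keeps only books rows whose author_id matches an id in authors. Walk through each book:
  - book 1 (River Crossing): author_id=1 -> matches Green
  - book 2 (The Glass Key): author_id=2 -> matches Jones
  - book 3 (The Last Train): author_id=2 -> matches Jones
  - book 4 (Broken Clocks): author_id=NULL, no match -> dropped
  - book 5 (Paper Boats): author_id=2 -> matches Jones
  - book 6 (Falling Leaves): author_id=3 -> matches Young
  - book 7 (Northern Lights): author_id=3 -> matches Young
  - book 8 (The Red Mountain): author_id=2 -> matches Jones
  - book 9 (The Blue Door): author_id=3 -> matches Young
So 1 of 9 rows is dropped.

SQL:
SELECT a.title, b.name AS author
FROM books a
INNER JOIN authors b ON a.author_id = b.id

Result:
title            | author
-----------------+-------
River Crossing   | Green 
The Glass Key    | Jones 
The Last Train   | Jones 
Paper Boats      | Jones 
Falling Leaves   | Young 
Northern Lights  | Young 
The Red Mountain | Jones 
The Blue Door    | Young 


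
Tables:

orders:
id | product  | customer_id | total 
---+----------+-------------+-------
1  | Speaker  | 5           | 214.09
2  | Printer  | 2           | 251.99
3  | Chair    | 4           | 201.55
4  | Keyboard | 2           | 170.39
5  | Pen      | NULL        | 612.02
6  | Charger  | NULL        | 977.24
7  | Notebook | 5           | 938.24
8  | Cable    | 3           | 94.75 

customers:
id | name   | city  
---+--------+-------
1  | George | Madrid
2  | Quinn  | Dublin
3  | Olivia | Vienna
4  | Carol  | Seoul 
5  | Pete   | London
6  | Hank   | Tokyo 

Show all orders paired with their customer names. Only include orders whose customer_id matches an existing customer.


INNER JOIN keeps only orders rows whose customer_id matches an id in customers. Walk through each order:
  - order 1 (Speaker): customer_id=5 -> matches Pete
  - order 2 (Printer): customer_id=2 -> matches Quinn
  - order 3 (Chair): customer_id=4 -> matches Carol
  - order 4 (Keyboard): customer_id=2 -> matches Quinn
  - order 5 (Pen): customer_id=NULL, no match -> dropped
  - order 6 (Charger): customer_id=NULL, no match -> dropped
  - order 7 (Notebook): customer_id=5 -> matches Pete
  - order 8 (Cable): customer_id=3 -> matches Olivia
So 2 of 8 rows are dropped.

SQL:
SELECT a.product, b.name AS customer
FROM orders a
INNER JOIN customers b ON a.customer_id = b.id

Result:
product  | customer
---------+---------
Speaker  | Pete    
Printer  | Quinn   
Chair    | Carol   
Keyboard | Quinn   
Notebook | Pete    
Cable    | Olivia  


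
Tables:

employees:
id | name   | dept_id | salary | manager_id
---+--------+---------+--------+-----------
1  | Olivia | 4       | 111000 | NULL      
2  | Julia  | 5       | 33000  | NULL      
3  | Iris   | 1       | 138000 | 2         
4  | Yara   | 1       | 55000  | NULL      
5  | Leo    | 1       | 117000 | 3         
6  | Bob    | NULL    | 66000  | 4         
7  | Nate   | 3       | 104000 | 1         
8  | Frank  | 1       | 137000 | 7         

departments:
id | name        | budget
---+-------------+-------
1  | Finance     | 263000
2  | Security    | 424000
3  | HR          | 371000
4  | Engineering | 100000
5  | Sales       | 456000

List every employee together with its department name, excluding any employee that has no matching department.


INNER JOIN keeps only employees rows whose dept_id matches an id in departments. Walk through each employee:
  - employee 1 (Olivia): dept_id=4 -> matches Engineering
  - employee 2 (Julia): dept_id=5 -> matches Sales
  - employee 3 (Iris): dept_id=1 -> matches Finance
  - employee 4 (Yara): dept_id=1 -> matches Finance
  - employee 5 (Leo): dept_id=1 -> matches Finance
  - employee 6 (Bob): dept_id=NULL, no match -> dropped
  - employee 7 (Nate): dept_id=3 -> matches HR
  - employee 8 (Frank): dept_id=1 -> matches Finance
So 1 of 8 rows is dropped.

SQL:
SELECT a.name, b.name AS department
FROM employees a
INNER JOIN departments b ON a.dept_id = b.id

Result:
name   | department 
-------+------------
Olivia | Engineering
Julia  | Sales      
Iris   | Finance    
Yara   | Finance    
Leo    | Finance    
Nate   | HR         
Frank  | Finance    


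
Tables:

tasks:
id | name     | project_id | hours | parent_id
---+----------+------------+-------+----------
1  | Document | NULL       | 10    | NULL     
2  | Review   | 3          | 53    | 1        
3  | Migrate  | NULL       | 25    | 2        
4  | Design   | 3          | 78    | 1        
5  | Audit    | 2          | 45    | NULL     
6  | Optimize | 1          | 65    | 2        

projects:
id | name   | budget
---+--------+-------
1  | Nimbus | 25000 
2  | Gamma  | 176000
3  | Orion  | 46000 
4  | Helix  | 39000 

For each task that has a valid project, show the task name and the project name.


INNER JOIN keeps only tasks rows whose project_id matches an id in projects. Walk through each task:
  - task 1 (Document): project_id=NULL, no match -> dropped
  - task 2 (Review): project_id=3 -> matches Orion
  - task 3 (Migrate): project_id=NULL, no match -> dropped
  - task 4 (Design): project_id=3 -> matches Orion
  - task 5 (Audit): project_id=2 -> matches Gamma
  - task 6 (Optimize): project_id=1 -> matches Nimbus
So 2 of 6 rows are dropped.

SQL:
SELECT a.name, b.name AS project
FROM tasks a
INNER JOIN projects b ON a.project_id = b.id

Result:
name     | project
---------+--------
Review   | Orion  
Design   | Orion  
Audit    | Gamma  
Optimize | Nimbus 


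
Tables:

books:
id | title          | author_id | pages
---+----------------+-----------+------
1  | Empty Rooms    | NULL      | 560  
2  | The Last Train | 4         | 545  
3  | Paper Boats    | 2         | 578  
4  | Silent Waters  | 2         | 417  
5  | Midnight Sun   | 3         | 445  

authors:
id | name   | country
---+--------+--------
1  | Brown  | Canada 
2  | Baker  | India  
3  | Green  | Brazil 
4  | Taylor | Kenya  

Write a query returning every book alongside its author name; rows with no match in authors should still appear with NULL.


LEFT JOIN keeps every row from books (the left table); where author_id has no match in authors, the author columns become NULL. Walk through each book:
  - book 1 (Empty Rooms): author_id=NULL, no match -> kept with NULL
  - book 2 (The Last Train): author_id=4 -> matches Taylor
  - book 3 (Paper Boats): author_id=2 -> matches Baker
  - book 4 (Silent Waters): author_id=2 -> matches Baker
  - book 5 (Midnight Sun): author_id=3 -> matches Green
All 5 rows appear; 1 has NULL author.

SQL:
SELECT a.title, b.name AS author
FROM books a
LEFT JOIN authors b ON a.author_id = b.id

Result:
title          | author
---------------+-------
Empty Rooms    | NULL  
The Last Train | Taylor
Paper Boats    | Baker 
Silent Waters  | Baker 
Midnight Sun   | Green 


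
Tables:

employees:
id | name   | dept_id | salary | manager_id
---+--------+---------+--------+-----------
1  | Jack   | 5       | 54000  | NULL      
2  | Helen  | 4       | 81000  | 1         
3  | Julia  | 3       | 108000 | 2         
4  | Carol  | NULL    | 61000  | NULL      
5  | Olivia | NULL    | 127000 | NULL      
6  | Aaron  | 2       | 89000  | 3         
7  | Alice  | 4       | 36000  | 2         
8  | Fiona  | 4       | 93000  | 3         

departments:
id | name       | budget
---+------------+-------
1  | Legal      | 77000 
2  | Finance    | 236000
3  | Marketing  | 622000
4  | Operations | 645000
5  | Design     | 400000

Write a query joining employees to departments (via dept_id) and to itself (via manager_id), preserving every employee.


Two LEFT JOINs from the same base table employees: one to departments via dept_id, one to employees itself via manager_id. Both are LEFT so every employee is preserved.
Match against departments:
  - employee 1 (Jack): dept_id=5 -> matches Design
  - employee 2 (Helen): dept_id=4 -> matches Operations
  - employee 3 (Julia): dept_id=3 -> matches Marketing
  - employee 4 (Carol): dept_id=NULL, no match -> kept with NULL
  - employee 5 (Olivia): dept_id=NULL, no match -> kept with NULL
  - employee 6 (Aaron): dept_id=2 -> matches Finance
  - employee 7 (Alice): dept_id=4 -> matches Operations
  - employee 8 (Fiona): dept_id=4 -> matches Operations
Match against employees (self):
  - employee 1 (Jack): manager_id=NULL -> NULL
  - employee 2 (Helen): manager_id=1 -> Jack
  - employee 3 (Julia): manager_id=2 -> Helen
  - employee 4 (Carol): manager_id=NULL -> NULL
  - employee 5 (Olivia): manager_id=NULL -> NULL
  - employee 6 (Aaron): manager_id=3 -> Julia
  - employee 7 (Alice): manager_id=2 -> Helen
  - employee 8 (Fiona): manager_id=3 -> Julia

SQL:
SELECT a.name, b.name AS department, c.name AS manager
FROM employees a
LEFT JOIN departments b ON a.dept_id = b.id
LEFT JOIN employees c ON a.manager_id = c.id

Result:
name   | department | manager
-------+------------+--------
Jack   | Design     | NULL   
Helen  | Operations | Jack   
Julia  | Marketing  | Helen  
Carol  | NULL       | NULL   
Olivia | NULL       | NULL   
Aaron  | Finance    | Julia  
Alice  | Operations | Helen  
Fiona  | Operations | Julia  


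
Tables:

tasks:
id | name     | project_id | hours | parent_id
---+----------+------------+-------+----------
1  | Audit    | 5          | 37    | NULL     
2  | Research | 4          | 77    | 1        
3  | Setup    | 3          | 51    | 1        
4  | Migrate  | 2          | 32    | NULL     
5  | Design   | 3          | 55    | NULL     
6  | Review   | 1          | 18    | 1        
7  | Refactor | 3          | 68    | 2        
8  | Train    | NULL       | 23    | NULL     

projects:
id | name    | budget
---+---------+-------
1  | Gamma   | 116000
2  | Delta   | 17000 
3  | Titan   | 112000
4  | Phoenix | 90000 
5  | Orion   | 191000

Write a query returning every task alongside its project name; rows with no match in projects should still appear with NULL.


LEFT JOIN keeps every row from tasks (the left table); where project_id has no match in projects, the project columns become NULL. Walk through each task:
  - task 1 (Audit): project_id=5 -> matches Orion
  - task 2 (Research): project_id=4 -> matches Phoenix
  - task 3 (Setup): project_id=3 -> matches Titan
  - task 4 (Migrate): project_id=2 -> matches Delta
  - task 5 (Design): project_id=3 -> matches Titan
  - task 6 (Review): project_id=1 -> matches Gamma
  - task 7 (Refactor): project_id=3 -> matches Titan
  - task 8 (Train): project_id=NULL, no match -> kept with NULL
All 8 rows appear; 1 has NULL project.

SQL:
SELECT a.name, b.name AS project
FROM tasks a
LEFT JOIN projects b ON a.project_id = b.id

Result:
name     | project
---------+--------
Audit    | Orion  
Research | Phoenix
Setup    | Titan  
Migrate  | Delta  
Design   | Titan  
Review   | Gamma  
Refactor | Titan  
Train    | NULL   


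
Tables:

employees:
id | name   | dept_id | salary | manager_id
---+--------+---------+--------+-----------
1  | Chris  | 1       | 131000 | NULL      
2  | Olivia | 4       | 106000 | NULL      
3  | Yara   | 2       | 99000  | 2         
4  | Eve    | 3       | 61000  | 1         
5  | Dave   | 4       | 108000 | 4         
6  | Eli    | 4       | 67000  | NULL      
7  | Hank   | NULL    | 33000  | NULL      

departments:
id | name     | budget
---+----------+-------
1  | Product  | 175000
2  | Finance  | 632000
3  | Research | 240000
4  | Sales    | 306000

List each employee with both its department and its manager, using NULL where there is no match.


Two LEFT JOINs from the same base table employees: one to departments via dept_id, one to employees itself via manager_id. Both are LEFT so every employee is preserved.
Match against departments:
  - employee 1 (Chris): dept_id=1 -> matches Product
  - employee 2 (Olivia): dept_id=4 -> matches Sales
  - employee 3 (Yara): dept_id=2 -> matches Finance
  - employee 4 (Eve): dept_id=3 -> matches Research
  - employee 5 (Dave): dept_id=4 -> matches Sales
  - employee 6 (Eli): dept_id=4 -> matches Sales
  - employee 7 (Hank): dept_id=NULL, no match -> kept with NULL
Match against employees (self):
  - employee 1 (Chris): manager_id=NULL -> NULL
  - employee 2 (Olivia): manager_id=NULL -> NULL
  - employee 3 (Yara): manager_id=2 -> Olivia
  - employee 4 (Eve): manager_id=1 -> Chris
  - employee 5 (Dave): manager_id=4 -> Eve
  - employee 6 (Eli): manager_id=NULL -> NULL
  - employee 7 (Hank): manager_id=NULL -> NULL

SQL:
SELECT a.name, b.name AS department, c.name AS manager
FROM employees a
LEFT JOIN departments b ON a.dept_id = b.id
LEFT JOIN employees c ON a.manager_id = c.id

Result:
name   | department | manager
-------+------------+--------
Chris  | Product    | NULL   
Olivia | Sales      | NULL   
Yara   | Finance    | Olivia 
Eve    | Research   | Chris  
Dave   | Sales      | Eve    
Eli    | Sales      | NULL   
Hank   | NULL       | NULL   


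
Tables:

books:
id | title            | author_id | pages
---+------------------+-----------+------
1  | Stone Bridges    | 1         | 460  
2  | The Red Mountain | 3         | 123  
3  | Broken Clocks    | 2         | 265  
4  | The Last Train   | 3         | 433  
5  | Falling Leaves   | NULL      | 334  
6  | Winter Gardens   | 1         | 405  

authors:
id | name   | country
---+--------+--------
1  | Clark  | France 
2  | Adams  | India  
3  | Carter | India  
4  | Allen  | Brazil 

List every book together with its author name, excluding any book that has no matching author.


INNER JOIN keeps only books rows whose author_id matches an id in authors. Walk through each book:
  - book 1 (Stone Bridges): author_id=1 -> matches Clark
  - book 2 (The Red Mountain): author_id=3 -> matches Carter
  - book 3 (Broken Clocks): author_id=2 -> matches Adams
  - book 4 (The Last Train): author_id=3 -> matches Carter
  - book 5 (Falling Leaves): author_id=NULL, no match -> dropped
  - book 6 (Winter Gardens): author_id=1 -> matches Clark
So 1 of 6 rows is dropped.

SQL:
SELECT a.title, b.name AS author
FROM books a
INNER JOIN authors b ON a.author_id = b.id

Result:
title            | author
-----------------+-------
Stone Bridges    | Clark 
The Red Mountain | Carter
Broken Clocks    | Adams 
The Last Train   | Carter
Winter Gardens   | Clark 


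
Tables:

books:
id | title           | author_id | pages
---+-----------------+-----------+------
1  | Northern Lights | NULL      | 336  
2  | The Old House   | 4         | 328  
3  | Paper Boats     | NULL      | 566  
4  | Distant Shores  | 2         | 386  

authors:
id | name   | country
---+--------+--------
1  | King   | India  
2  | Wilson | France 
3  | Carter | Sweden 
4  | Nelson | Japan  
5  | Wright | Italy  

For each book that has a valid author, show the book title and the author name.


INNER JOIN keeps only books rows whose author_id matches an id in authors. Walk through each book:
  - book 1 (Northern Lights): author_id=NULL, no match -> dropped
  - book 2 (The Old House): author_id=4 -> matches Nelson
  - book 3 (Paper Boats): author_id=NULL, no match -> dropped
  - book 4 (Distant Shores): author_id=2 -> matches Wilson
So 2 of 4 rows are dropped.

SQL:
SELECT a.title, b.name AS author
FROM books a
INNER JOIN authors b ON a.author_id = b.id

Result:
title          | author
---------------+-------
The Old House  | Nelson
Distant Shores | Wilson


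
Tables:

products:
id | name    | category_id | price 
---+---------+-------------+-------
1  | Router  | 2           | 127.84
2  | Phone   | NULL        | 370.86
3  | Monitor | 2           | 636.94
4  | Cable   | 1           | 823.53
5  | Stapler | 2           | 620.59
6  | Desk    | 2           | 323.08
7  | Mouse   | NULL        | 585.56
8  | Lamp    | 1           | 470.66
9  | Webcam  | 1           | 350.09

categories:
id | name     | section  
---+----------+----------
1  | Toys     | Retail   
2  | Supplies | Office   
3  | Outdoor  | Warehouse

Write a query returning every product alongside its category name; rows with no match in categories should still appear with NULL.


LEFT JOIN keeps every row from products (the left table); where category_id has no match in categories, the category columns become NULL. Walk through each product:
  - product 1 (Router): category_id=2 -> matches Supplies
  - product 2 (Phone): category_id=NULL, no match -> kept with NULL
  - product 3 (Monitor): category_id=2 -> matches Supplies
  - product 4 (Cable): category_id=1 -> matches Toys
  - product 5 (Stapler): category_id=2 -> matches Supplies
  - product 6 (Desk): category_id=2 -> matches Supplies
  - product 7 (Mouse): category_id=NULL, no match -> kept with NULL
  - product 8 (Lamp): category_id=1 -> matches Toys
  - product 9 (Webcam): category_id=1 -> matches Toys
All 9 rows appear; 2 have NULL category.

SQL:
SELECT a.name, b.name AS category
FROM products a
LEFT JOIN categories b ON a.category_id = b.id

Result:
name    | category
--------+---------
Router  | Supplies
Phone   | NULL    
Monitor | Supplies
Cable   | Toys    
Stapler | Supplies
Desk    | Supplies
Mouse   | NULL    
Lamp    | Toys    
Webcam  | Toys    


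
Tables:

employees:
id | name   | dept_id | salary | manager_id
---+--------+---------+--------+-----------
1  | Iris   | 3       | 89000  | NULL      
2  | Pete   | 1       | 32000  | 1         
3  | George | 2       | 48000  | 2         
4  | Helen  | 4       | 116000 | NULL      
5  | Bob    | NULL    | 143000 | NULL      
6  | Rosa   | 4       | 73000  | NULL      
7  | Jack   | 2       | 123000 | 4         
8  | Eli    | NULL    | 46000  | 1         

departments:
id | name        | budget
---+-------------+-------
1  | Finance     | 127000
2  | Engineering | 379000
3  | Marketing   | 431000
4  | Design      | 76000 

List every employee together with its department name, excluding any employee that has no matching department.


INNER JOIN keeps only employees rows whose dept_id matches an id in departments. Walk through each employee:
  - employee 1 (Iris): dept_id=3 -> matches Marketing
  - employee 2 (Pete): dept_id=1 -> matches Finance
  - employee 3 (George): dept_id=2 -> matches Engineering
  - employee 4 (Helen): dept_id=4 -> matches Design
  - employee 5 (Bob): dept_id=NULL, no match -> dropped
  - employee 6 (Rosa): dept_id=4 -> matches Design
  - employee 7 (Jack): dept_id=2 -> matches Engineering
  - employee 8 (Eli): dept_id=NULL, no match -> dropped
So 2 of 8 rows are dropped.

SQL:
SELECT a.name, b.name AS department
FROM employees a
INNER JOIN departments b ON a.dept_id = b.id

Result:
name   | department 
-------+------------
Iris   | Marketing  
Pete   | Finance    
George | Engineering
Helen  | Design     
Rosa   | Design     
Jack   | Engineering


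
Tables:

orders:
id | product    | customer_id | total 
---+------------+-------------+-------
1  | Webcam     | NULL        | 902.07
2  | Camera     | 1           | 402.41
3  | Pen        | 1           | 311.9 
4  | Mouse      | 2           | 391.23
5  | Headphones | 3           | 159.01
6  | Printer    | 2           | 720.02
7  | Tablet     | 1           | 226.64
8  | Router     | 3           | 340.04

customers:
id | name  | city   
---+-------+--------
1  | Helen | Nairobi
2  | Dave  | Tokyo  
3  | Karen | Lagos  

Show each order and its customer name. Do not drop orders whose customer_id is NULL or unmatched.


LEFT JOIN keeps every row from orders (the left table); where customer_id has no match in customers, the customer columns become NULL. Walk through each order:
  - order 1 (Webcam): customer_id=NULL, no match -> kept with NULL
  - order 2 (Camera): customer_id=1 -> matches Helen
  - order 3 (Pen): customer_id=1 -> matches Helen
  - order 4 (Mouse): customer_id=2 -> matches Dave
  - order 5 (Headphones): customer_id=3 -> matches Karen
  - order 6 (Printer): customer_id=2 -> matches Dave
  - order 7 (Tablet): customer_id=1 -> matches Helen
  - order 8 (Router): customer_id=3 -> matches Karen
All 8 rows appear; 1 has NULL customer.

SQL:
SELECT a.product, b.name AS customer
FROM orders a
LEFT JOIN customers b ON a.customer_id = b.id

Result:
product    | customer
-----------+---------
Webcam     | NULL    
Camera     | Helen   
Pen        | Helen   
Mouse      | Dave    
Headphones | Karen   
Printer    | Dave    
Tablet     | Helen   
Router     | Karen   


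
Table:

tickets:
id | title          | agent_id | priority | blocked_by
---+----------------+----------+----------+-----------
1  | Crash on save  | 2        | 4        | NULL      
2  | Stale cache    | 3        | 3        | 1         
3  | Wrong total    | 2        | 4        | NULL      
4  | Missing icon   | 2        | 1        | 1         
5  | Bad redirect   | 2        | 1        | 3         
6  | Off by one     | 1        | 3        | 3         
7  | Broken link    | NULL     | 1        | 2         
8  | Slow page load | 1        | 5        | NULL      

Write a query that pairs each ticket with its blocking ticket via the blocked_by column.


This is a self-join: tickets is joined to a second copy of itself, matching each row's blocked_by to another row's id. Use LEFT JOIN so rows with blocked_by=NULL are kept.
  - ticket 1 (Crash on save): blocked_by=NULL -> NULL
  - ticket 2 (Stale cache): blocked_by=1 -> Crash on save
  - ticket 3 (Wrong total): blocked_by=NULL -> NULL
  - ticket 4 (Missing icon): blocked_by=1 -> Crash on save
  - ticket 5 (Bad redirect): blocked_by=3 -> Wrong total
  - ticket 6 (Off by one): blocked_by=3 -> Wrong total
  - ticket 7 (Broken link): blocked_by=2 -> Stale cache
  - ticket 8 (Slow page load): blocked_by=NULL -> NULL

SQL:
SELECT a.title AS item, b.title AS blocked_by
FROM tickets a
LEFT JOIN tickets b ON a.blocked_by = b.id

Result:
item           | blocked_by   
---------------+--------------
Crash on save  | NULL         
Stale cache    | Crash on save
Wrong total    | NULL         
Missing icon   | Crash on save
Bad redirect   | Wrong total  
Off by one     | Wrong total  
Broken link    | Stale cache  
Slow page load | NULL         


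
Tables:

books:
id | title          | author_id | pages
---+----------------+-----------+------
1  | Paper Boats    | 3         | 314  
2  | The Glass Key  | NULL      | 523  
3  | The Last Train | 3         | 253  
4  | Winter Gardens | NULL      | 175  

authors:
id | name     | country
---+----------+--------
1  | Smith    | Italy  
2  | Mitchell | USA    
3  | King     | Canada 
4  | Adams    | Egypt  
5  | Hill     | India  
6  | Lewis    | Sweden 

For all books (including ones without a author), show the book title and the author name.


LEFT JOIN keeps every row from books (the left table); where author_id has no match in authors, the author columns become NULL. Walk through each book:
  - book 1 (Paper Boats): author_id=3 -> matches King
  - book 2 (The Glass Key): author_id=NULL, no match -> kept with NULL
  - book 3 (The Last Train): author_id=3 -> matches King
  - book 4 (Winter Gardens): author_id=NULL, no match -> kept with NULL
All 4 rows appear; 2 have NULL author.

SQL:
SELECT a.title, b.name AS author
FROM books a
LEFT JOIN authors b ON a.author_id = b.id

Result:
title          | author
---------------+-------
Paper Boats    | King  
The Glass Key  | NULL  
The Last Train | King  
Winter Gardens | NULL  


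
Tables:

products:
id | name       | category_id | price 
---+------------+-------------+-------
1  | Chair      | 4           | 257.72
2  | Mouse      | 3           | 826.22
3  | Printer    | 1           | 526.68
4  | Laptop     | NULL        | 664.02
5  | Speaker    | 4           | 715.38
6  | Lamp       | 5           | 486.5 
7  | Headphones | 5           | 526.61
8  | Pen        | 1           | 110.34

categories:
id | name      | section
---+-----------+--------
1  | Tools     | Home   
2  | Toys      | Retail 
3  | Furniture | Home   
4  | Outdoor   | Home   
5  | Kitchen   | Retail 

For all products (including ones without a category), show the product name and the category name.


LEFT JOIN keeps every row from products (the left table); where category_id has no match in categories, the category columns become NULL. Walk through each product:
  - product 1 (Chair): category_id=4 -> matches Outdoor
  - product 2 (Mouse): category_id=3 -> matches Furniture
  - product 3 (Printer): category_id=1 -> matches Tools
  - product 4 (Laptop): category_id=NULL, no match -> kept with NULL
  - product 5 (Speaker): category_id=4 -> matches Outdoor
  - product 6 (Lamp): category_id=5 -> matches Kitchen
  - product 7 (Headphones): category_id=5 -> matches Kitchen
  - product 8 (Pen): category_id=1 -> matches Tools
All 8 rows appear; 1 has NULL category.

SQL:
SELECT a.name, b.name AS category
FROM products a
LEFT JOIN categories b ON a.category_id = b.id

Result:
name       | category 
-----------+----------
Chair      | Outdoor  
Mouse      | Furniture
Printer    | Tools    
Laptop     | NULL     
Speaker    | Outdoor  
Lamp       | Kitchen  
Headphones | Kitchen  
Pen        | Tools    


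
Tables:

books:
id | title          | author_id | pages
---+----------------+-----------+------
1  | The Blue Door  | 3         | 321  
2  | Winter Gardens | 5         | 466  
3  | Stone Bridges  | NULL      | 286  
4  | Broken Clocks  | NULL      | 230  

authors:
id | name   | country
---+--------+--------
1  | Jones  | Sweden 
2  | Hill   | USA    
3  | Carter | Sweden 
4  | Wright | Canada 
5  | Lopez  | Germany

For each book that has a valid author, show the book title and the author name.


INNER JOIN keeps only books rows whose author_id matches an id in authors. Walk through each book:
  - book 1 (The Blue Door): author_id=3 -> matches Carter
  - book 2 (Winter Gardens): author_id=5 -> matches Lopez
  - book 3 (Stone Bridges): author_id=NULL, no match -> dropped
  - book 4 (Broken Clocks): author_id=NULL, no match -> dropped
So 2 of 4 rows are dropped.

SQL:
SELECT a.title, b.name AS author
FROM books a
INNER JOIN authors b ON a.author_id = b.id

Result:
title          | author
---------------+-------
The Blue Door  | Carter
Winter Gardens | Lopez 


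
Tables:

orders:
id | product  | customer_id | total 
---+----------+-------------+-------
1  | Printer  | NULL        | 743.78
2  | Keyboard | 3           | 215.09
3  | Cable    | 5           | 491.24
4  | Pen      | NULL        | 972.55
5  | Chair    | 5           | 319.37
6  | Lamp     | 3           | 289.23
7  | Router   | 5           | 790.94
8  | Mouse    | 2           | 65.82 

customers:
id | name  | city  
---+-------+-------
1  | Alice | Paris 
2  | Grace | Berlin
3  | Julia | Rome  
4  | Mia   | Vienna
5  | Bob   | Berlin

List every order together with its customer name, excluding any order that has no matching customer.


INNER JOIN keeps only orders rows whose customer_id matches an id in customers. Walk through each order:
  - order 1 (Printer): customer_id=NULL, no match -> dropped
  - order 2 (Keyboard): customer_id=3 -> matches Julia
  - order 3 (Cable): customer_id=5 -> matches Bob
  - order 4 (Pen): customer_id=NULL, no match -> dropped
  - order 5 (Chair): customer_id=5 -> matches Bob
  - order 6 (Lamp): customer_id=3 -> matches Julia
  - order 7 (Router): customer_id=5 -> matches Bob
  - order 8 (Mouse): customer_id=2 -> matches Grace
So 2 of 8 rows are dropped.

SQL:
SELECT a.product, b.name AS customer
FROM orders a
INNER JOIN customers b ON a.customer_id = b.id

Result:
product  | customer
---------+---------
Keyboard | Julia   
Cable    | Bob     
Chair    | Bob     
Lamp     | Julia   
Router   | Bob     
Mouse    | Grace   


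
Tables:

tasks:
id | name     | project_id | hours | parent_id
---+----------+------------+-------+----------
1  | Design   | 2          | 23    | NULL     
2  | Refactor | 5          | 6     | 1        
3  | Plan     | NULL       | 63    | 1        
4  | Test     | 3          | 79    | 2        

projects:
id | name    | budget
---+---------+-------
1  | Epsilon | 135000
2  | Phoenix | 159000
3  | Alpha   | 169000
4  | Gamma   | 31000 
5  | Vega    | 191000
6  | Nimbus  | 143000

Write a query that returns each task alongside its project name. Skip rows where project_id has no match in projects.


INNER JOIN keeps only tasks rows whose project_id matches an id in projects. Walk through each task:
  - task 1 (Design): project_id=2 -> matches Phoenix
  - task 2 (Refactor): project_id=5 -> matches Vega
  - task 3 (Plan): project_id=NULL, no match -> dropped
  - task 4 (Test): project_id=3 -> matches Alpha
So 1 of 4 rows is dropped.

SQL:
SELECT a.name, b.name AS project
FROM tasks a
INNER JOIN projects b ON a.project_id = b.id

Result:
name     | project
---------+--------
Design   | Phoenix
Refactor | Vega   
Test     | Alpha  


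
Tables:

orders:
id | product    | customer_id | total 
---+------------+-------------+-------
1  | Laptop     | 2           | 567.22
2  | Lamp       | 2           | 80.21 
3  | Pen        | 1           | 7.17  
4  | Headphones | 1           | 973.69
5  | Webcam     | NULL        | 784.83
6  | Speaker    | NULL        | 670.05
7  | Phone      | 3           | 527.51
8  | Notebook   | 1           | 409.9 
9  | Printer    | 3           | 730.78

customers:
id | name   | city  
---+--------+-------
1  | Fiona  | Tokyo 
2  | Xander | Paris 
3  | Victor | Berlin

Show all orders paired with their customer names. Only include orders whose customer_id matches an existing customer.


INNER JOIN keeps only orders rows whose customer_id matches an id in customers. Walk through each order:
  - order 1 (Laptop): customer_id=2 -> matches Xander
  - order 2 (Lamp): customer_id=2 -> matches Xander
  - order 3 (Pen): customer_id=1 -> matches Fiona
  - order 4 (Headphones): customer_id=1 -> matches Fiona
  - order 5 (Webcam): customer_id=NULL, no match -> dropped
  - order 6 (Speaker): customer_id=NULL, no match -> dropped
  - order 7 (Phone): customer_id=3 -> matches Victor
  - order 8 (Notebook): customer_id=1 -> matches Fiona
  - order 9 (Printer): customer_id=3 -> matches Victor
So 2 of 9 rows are dropped.

SQL:
SELECT a.product, b.name AS customer
FROM orders a
INNER JOIN customers b ON a.customer_id = b.id

Result:
product    | customer
-----------+---------
Laptop     | Xander  
Lamp       | Xander  
Pen        | Fiona   
Headphones | Fiona   
Phone      | Victor  
Notebook   | Fiona   
Printer    | Victor  


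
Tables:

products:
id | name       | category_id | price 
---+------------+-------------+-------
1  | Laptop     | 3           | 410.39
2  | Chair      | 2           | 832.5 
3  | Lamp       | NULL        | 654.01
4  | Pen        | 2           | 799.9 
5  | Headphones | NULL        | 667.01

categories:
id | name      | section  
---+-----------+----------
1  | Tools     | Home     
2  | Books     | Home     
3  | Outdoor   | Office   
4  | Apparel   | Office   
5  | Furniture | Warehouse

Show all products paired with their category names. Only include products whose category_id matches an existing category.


INNER JOIN keeps only products rows whose category_id matches an id in categories. Walk through each product:
  - product 1 (Laptop): category_id=3 -> matches Outdoor
  - product 2 (Chair): category_id=2 -> matches Books
  - product 3 (Lamp): category_id=NULL, no match -> dropped
  - product 4 (Pen): category_id=2 -> matches Books
  - product 5 (Headphones): category_id=NULL, no match -> dropped
So 2 of 5 rows are dropped.

SQL:
SELECT a.name, b.name AS category
FROM products a
INNER JOIN categories b ON a.category_id = b.id

Result:
name   | category
-------+---------
Laptop | Outdoor 
Chair  | Books   
Pen    | Books   


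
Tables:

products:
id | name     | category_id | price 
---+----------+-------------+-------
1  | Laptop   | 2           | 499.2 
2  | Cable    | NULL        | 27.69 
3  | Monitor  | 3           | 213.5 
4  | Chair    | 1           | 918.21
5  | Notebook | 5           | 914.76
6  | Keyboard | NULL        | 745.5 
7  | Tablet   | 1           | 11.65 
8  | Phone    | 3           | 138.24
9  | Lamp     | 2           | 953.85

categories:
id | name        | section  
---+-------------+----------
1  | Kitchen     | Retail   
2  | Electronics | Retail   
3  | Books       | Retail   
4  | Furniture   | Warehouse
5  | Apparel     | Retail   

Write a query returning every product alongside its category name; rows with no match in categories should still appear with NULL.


LEFT JOIN keeps every row from products (the left table); where category_id has no match in categories, the category columns become NULL. Walk through each product:
  - product 1 (Laptop): category_id=2 -> matches Electronics
  - product 2 (Cable): category_id=NULL, no match -> kept with NULL
  - product 3 (Monitor): category_id=3 -> matches Books
  - product 4 (Chair): category_id=1 -> matches Kitchen
  - product 5 (Notebook): category_id=5 -> matches Apparel
  - product 6 (Keyboard): category_id=NULL, no match -> kept with NULL
  - product 7 (Tablet): category_id=1 -> matches Kitchen
  - product 8 (Phone): category_id=3 -> matches Books
  - product 9 (Lamp): category_id=2 -> matches Electronics
All 9 rows appear; 2 have NULL category.

SQL:
SELECT a.name, b.name AS category
FROM products a
LEFT JOIN categories b ON a.category_id = b.id

Result:
name     | category   
---------+------------
Laptop   | Electronics
Cable    | NULL       
Monitor  | Books      
Chair    | Kitchen    
Notebook | Apparel    
Keyboard | NULL       
Tablet   | Kitchen    
Phone    | Books      
Lamp     | Electronics


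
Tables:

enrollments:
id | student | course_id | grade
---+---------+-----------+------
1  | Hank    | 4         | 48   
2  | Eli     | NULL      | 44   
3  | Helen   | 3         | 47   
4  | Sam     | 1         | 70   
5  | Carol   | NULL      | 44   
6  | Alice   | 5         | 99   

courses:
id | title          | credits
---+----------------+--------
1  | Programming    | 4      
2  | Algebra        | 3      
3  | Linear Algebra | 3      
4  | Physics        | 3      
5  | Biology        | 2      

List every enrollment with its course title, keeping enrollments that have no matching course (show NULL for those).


LEFT JOIN keeps every row from enrollments (the left table); where course_id has no match in courses, the course columns become NULL. Walk through each enrollment:
  - enrollment 1 (Hank): course_id=4 -> matches Physics
  - enrollment 2 (Eli): course_id=NULL, no match -> kept with NULL
  - enrollment 3 (Helen): course_id=3 -> matches Linear Algebra
  - enrollment 4 (Sam): course_id=1 -> matches Programming
  - enrollment 5 (Carol): course_id=NULL, no match -> kept with NULL
  - enrollment 6 (Alice): course_id=5 -> matches Biology
All 6 rows appear; 2 have NULL course.

SQL:
SELECT a.student, b.title AS course
FROM enrollments a
LEFT JOIN courses b ON a.course_id = b.id

Result:
student | course        
--------+---------------
Hank    | Physics       
Eli     | NULL          
Helen   | Linear Algebra
Sam     | Programming   
Carol   | NULL          
Alice   | Biology       


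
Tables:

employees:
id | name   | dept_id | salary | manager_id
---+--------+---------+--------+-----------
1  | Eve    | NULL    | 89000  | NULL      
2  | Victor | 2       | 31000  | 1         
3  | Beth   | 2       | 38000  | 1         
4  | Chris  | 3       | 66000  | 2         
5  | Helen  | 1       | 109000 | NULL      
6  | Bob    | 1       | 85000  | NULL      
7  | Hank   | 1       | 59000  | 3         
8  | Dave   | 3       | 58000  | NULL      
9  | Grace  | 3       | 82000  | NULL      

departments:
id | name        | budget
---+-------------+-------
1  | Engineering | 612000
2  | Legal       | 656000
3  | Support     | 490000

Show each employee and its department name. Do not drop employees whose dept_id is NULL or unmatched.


LEFT JOIN keeps every row from employees (the left table); where dept_id has no match in departments, the department columns become NULL. Walk through each employee:
  - employee 1 (Eve): dept_id=NULL, no match -> kept with NULL
  - employee 2 (Victor): dept_id=2 -> matches Legal
  - employee 3 (Beth): dept_id=2 -> matches Legal
  - employee 4 (Chris): dept_id=3 -> matches Support
  - employee 5 (Helen): dept_id=1 -> matches Engineering
  - employee 6 (Bob): dept_id=1 -> matches Engineering
  - employee 7 (Hank): dept_id=1 -> matches Engineering
  - employee 8 (Dave): dept_id=3 -> matches Support
  - employee 9 (Grace): dept_id=3 -> matches Support
All 9 rows appear; 1 has NULL department.

SQL:
SELECT a.name, b.name AS department
FROM employees a
LEFT JOIN departments b ON a.dept_id = b.id

Result:
name   | department 
-------+------------
Eve    | NULL       
Victor | Legal      
Beth   | Legal      
Chris  | Support    
Helen  | Engineering
Bob    | Engineering
Hank   | Engineering
Dave   | Support    
Grace  | Support    


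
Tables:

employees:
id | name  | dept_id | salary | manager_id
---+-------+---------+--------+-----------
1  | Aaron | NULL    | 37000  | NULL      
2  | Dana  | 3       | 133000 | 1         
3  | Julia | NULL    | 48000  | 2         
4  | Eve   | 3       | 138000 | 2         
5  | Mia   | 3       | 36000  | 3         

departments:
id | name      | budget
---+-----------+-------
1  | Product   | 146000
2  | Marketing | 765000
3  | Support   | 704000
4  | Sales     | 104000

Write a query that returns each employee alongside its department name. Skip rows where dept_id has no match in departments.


INNER JOIN keeps only employees rows whose dept_id matches an id in departments. Walk through each employee:
  - employee 1 (Aaron): dept_id=NULL, no match -> dropped
  - employee 2 (Dana): dept_id=3 -> matches Support
  - employee 3 (Julia): dept_id=NULL, no match -> dropped
  - employee 4 (Eve): dept_id=3 -> matches Support
  - employee 5 (Mia): dept_id=3 -> matches Support
So 2 of 5 rows are dropped.

SQL:
SELECT a.name, b.name AS department
FROM employees a
INNER JOIN departments b ON a.dept_id = b.id

Result:
name | department
-----+-----------
Dana | Support   
Eve  | Support   
Mia  | Support   
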